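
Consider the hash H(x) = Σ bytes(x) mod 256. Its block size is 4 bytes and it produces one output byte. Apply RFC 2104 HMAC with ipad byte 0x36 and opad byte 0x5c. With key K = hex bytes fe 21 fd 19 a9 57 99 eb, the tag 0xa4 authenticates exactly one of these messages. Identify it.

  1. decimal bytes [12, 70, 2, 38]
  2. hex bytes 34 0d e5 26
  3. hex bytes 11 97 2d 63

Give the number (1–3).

1

Key hex bytes fe 21 fd 19 a9 57 99 eb is 8 bytes > B = 4, so hash it first: H(key) = b9, then zero-pad to 4 bytes: K' = b9 00 00 00.
K' ⊕ ipad = 8f 36 36 36; K' ⊕ opad = e5 5c 5c 5c.
m1: inner = H(8f 36 36 36 0c 46 02 26) = ab; tag = H(e5 5c 5c 5c ab) = a4 ← matches
m2: inner = H(8f 36 36 36 34 0d e5 26) = 7d; tag = H(e5 5c 5c 5c 7d) = 76
m3: inner = H(8f 36 36 36 11 97 2d 63) = 69; tag = H(e5 5c 5c 5c 69) = 62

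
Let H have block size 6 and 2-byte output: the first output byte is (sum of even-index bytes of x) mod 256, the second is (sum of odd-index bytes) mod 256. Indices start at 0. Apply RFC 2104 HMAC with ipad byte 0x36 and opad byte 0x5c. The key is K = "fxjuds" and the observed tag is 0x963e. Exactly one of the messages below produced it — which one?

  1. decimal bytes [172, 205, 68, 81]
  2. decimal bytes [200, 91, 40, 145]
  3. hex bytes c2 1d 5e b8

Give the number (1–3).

Key "fxjuds" = 66 78 6a 75 64 73 is exactly B = 6 bytes: K' = 66 78 6a 75 64 73.
K' ⊕ ipad = 50 4e 5c 43 52 45; K' ⊕ opad = 3a 24 36 29 38 2f.
m1: inner = H(50 4e 5c 43 52 45 ac cd 44 51) = ee f4; tag = H(3a 24 36 29 38 2f ee f4) = 9670
m2: inner = H(50 4e 5c 43 52 45 c8 5b 28 91) = ee c2; tag = H(3a 24 36 29 38 2f ee c2) = 963e ← matches
m3: inner = H(50 4e 5c 43 52 45 c2 1d 5e b8) = 1e ab; tag = H(3a 24 36 29 38 2f 1e ab) = c627

2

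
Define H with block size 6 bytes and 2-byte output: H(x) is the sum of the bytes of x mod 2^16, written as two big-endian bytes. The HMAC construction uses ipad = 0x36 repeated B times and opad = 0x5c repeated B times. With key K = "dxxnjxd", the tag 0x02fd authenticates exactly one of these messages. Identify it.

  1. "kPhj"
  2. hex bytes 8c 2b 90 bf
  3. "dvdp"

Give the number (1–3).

Key "dxxnjxd" = 64 78 78 6e 6a 78 64 is 7 bytes > B = 6, so hash it first: H(key) = 03 08, then zero-pad to 6 bytes: K' = 03 08 00 00 00 00.
K' ⊕ ipad = 35 3e 36 36 36 36; K' ⊕ opad = 5f 54 5c 5c 5c 5c.
m1: inner = H(35 3e 36 36 36 36 6b 50 68 6a) = 02 d8; tag = H(5f 54 5c 5c 5c 5c 02 d8) = 02fd ← matches
m2: inner = H(35 3e 36 36 36 36 8c 2b 90 bf) = 03 51; tag = H(5f 54 5c 5c 5c 5c 03 51) = 0277
m3: inner = H(35 3e 36 36 36 36 64 76 64 70) = 02 f9; tag = H(5f 54 5c 5c 5c 5c 02 f9) = 031e

1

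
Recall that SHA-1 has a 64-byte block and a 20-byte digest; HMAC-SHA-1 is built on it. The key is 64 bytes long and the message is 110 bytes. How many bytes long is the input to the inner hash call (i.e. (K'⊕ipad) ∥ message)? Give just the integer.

Key is 64 ≤ 64 bytes, zero-padded: |K'| = 64.
Inner input = (K'⊕ipad) ∥ m → 64 + 110 = 174 bytes.

174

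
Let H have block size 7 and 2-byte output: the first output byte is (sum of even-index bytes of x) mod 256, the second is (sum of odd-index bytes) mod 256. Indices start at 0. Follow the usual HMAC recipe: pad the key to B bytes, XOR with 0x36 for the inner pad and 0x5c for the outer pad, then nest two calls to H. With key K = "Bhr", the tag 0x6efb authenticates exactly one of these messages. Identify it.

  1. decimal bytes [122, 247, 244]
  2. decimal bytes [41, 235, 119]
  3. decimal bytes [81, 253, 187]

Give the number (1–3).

2

Key "Bhr" = 42 68 72 is 3 bytes ≤ B = 7; zero-pad to 7 bytes: K' = 42 68 72 00 00 00 00.
K' ⊕ ipad = 74 5e 44 36 36 36 36; K' ⊕ opad = 1e 34 2e 5c 5c 5c 5c.
m1: inner = H(74 5e 44 36 36 36 36 7a f7 f4) = 1b 38; tag = H(1e 34 2e 5c 5c 5c 5c 1b 38) = 3c07
m2: inner = H(74 5e 44 36 36 36 36 29 eb 77) = 0f 6a; tag = H(1e 34 2e 5c 5c 5c 5c 0f 6a) = 6efb ← matches
m3: inner = H(74 5e 44 36 36 36 36 51 fd bb) = 21 d6; tag = H(1e 34 2e 5c 5c 5c 5c 21 d6) = da0d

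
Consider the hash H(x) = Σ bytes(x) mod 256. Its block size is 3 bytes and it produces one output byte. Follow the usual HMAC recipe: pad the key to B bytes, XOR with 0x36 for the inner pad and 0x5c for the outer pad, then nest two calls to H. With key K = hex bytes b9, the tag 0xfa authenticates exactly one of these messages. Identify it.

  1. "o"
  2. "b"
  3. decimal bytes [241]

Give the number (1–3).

2

Key hex bytes b9 is 1 byte ≤ B = 3; zero-pad to 3 bytes: K' = b9 00 00.
K' ⊕ ipad = 8f 36 36; K' ⊕ opad = e5 5c 5c.
m1: inner = H(8f 36 36 6f) = 6a; tag = H(e5 5c 5c 6a) = 07
m2: inner = H(8f 36 36 62) = 5d; tag = H(e5 5c 5c 5d) = fa ← matches
m3: inner = H(8f 36 36 f1) = ec; tag = H(e5 5c 5c ec) = 89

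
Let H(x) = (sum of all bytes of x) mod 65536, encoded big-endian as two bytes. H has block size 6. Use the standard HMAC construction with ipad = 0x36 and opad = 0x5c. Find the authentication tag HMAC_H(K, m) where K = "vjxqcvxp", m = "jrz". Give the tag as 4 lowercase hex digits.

02c7

Key "vjxqcvxp" = 76 6a 78 71 63 76 78 70 is 8 bytes > B = 6, so hash it first: H(key) = 03 8a, then zero-pad to 6 bytes: K' = 03 8a 00 00 00 00.
K' ⊕ ipad = 35 bc 36 36 36 36.  K' ⊕ opad = 5f d6 5c 5c 5c 5c.
Inner input = (K'⊕ipad) ∥ m = 35 bc 36 36 36 36 ∥ 6a 72 7a.
Inner hash: sum = 53+188+54+54+54+54+106+114+122 = 799 → 03 1f.
Outer input = (K'⊕opad) ∥ inner = 5f d6 5c 5c 5c 5c ∥ 03 1f.
Outer hash (tag): sum = 95+214+92+92+92+92+3+31 = 711 → 02 c7.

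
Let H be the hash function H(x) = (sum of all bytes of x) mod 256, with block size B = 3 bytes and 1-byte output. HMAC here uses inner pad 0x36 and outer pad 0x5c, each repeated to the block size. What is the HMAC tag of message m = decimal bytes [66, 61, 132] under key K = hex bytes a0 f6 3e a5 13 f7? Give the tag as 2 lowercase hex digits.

Key hex bytes a0 f6 3e a5 13 f7 is 6 bytes > B = 3, so hash it first: H(key) = 83, then zero-pad to 3 bytes: K' = 83 00 00.
K' ⊕ ipad = b5 36 36.  K' ⊕ opad = df 5c 5c.
Inner input = (K'⊕ipad) ∥ m = b5 36 36 ∥ 42 3d 84.
Inner hash: sum = 181+54+54+66+61+132 = 548; mod 256 = 36 → 24.
Outer input = (K'⊕opad) ∥ inner = df 5c 5c ∥ 24.
Outer hash (tag): sum = 223+92+92+36 = 443; mod 256 = 187 → bb.

bb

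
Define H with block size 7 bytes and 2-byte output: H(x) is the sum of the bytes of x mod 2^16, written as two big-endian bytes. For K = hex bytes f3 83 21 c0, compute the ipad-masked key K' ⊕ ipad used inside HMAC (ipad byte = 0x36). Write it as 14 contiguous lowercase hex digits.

c5b517f6363636

Key hex bytes f3 83 21 c0 is 4 bytes ≤ B = 7; zero-pad to 7 bytes: K' = f3 83 21 c0 00 00 00.
XOR each byte with 0x36: f3⊕36=c5, 83⊕36=b5, 21⊕36=17, c0⊕36=f6, 00⊕36=36, 00⊕36=36, 00⊕36=36.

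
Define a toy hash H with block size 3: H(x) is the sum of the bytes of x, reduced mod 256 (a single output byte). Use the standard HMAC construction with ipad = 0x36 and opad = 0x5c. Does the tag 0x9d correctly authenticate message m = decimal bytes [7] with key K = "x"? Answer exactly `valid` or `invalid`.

valid

Key "x" = 78 is 1 byte ≤ B = 3; zero-pad to 3 bytes: K' = 78 00 00.
K' ⊕ ipad = 4e 36 36; K' ⊕ opad = 24 5c 5c.
Inner hash: sum = 78+54+54+7 = 193 → c1.
Outer hash (recomputed tag): sum = 36+92+92+193 = 413; mod 256 = 157 → 9d.
Recomputed tag = 9d; claimed = 9d → match.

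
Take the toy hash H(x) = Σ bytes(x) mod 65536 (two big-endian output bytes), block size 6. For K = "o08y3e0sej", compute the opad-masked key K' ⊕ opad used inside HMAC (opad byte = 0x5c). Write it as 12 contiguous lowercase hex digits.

Key "o08y3e0sej" = 6f 30 38 79 33 65 30 73 65 6a is 10 bytes > B = 6, so hash it first: H(key) = 03 5a, then zero-pad to 6 bytes: K' = 03 5a 00 00 00 00.
XOR each byte with 0x5c: 03⊕5c=5f, 5a⊕5c=06, 00⊕5c=5c, 00⊕5c=5c, 00⊕5c=5c, 00⊕5c=5c.

5f065c5c5c5c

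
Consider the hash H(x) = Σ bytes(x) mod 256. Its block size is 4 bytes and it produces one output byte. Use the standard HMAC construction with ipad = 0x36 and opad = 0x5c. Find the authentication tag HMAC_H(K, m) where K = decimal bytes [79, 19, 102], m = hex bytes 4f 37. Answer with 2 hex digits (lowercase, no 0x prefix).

a2

Key decimal bytes [79, 19, 102] = 4f 13 66 is 3 bytes ≤ B = 4; zero-pad to 4 bytes: K' = 4f 13 66 00.
K' ⊕ ipad = 79 25 50 36.  K' ⊕ opad = 13 4f 3a 5c.
Inner input = (K'⊕ipad) ∥ m = 79 25 50 36 ∥ 4f 37.
Inner hash: sum = 121+37+80+54+79+55 = 426; mod 256 = 170 → aa.
Outer input = (K'⊕opad) ∥ inner = 13 4f 3a 5c ∥ aa.
Outer hash (tag): sum = 19+79+58+92+170 = 418; mod 256 = 162 → a2.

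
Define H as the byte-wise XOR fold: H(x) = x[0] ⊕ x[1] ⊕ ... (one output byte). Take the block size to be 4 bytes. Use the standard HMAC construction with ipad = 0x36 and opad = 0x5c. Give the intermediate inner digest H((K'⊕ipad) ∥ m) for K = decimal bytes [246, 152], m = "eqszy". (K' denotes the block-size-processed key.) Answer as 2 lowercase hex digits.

Key decimal bytes [246, 152] = f6 98 is 2 bytes ≤ B = 4; zero-pad to 4 bytes: K' = f6 98 00 00.
K' ⊕ ipad = c0 ae 36 36.
Inner input = c0 ae 36 36 ∥ 65 71 73 7a 79.
Inner hash: XOR c0⊕ae⊕36⊕36⊕65⊕71⊕73⊕7a⊕79 = 0a.

0a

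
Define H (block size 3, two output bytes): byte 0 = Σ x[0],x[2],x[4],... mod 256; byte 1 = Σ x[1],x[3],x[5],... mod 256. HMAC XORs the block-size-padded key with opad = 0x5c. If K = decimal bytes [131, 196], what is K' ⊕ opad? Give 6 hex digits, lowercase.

Key decimal bytes [131, 196] = 83 c4 is 2 bytes ≤ B = 3; zero-pad to 3 bytes: K' = 83 c4 00.
XOR each byte with 0x5c: 83⊕5c=df, c4⊕5c=98, 00⊕5c=5c.

df985c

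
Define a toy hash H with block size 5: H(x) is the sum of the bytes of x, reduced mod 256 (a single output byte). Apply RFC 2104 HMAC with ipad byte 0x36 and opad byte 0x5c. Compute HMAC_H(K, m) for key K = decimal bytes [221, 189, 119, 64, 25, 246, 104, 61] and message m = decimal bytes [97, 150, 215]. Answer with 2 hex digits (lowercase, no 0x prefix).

Key decimal bytes [221, 189, 119, 64, 25, 246, 104, 61] = dd bd 77 40 19 f6 68 3d is 8 bytes > B = 5, so hash it first: H(key) = 05, then zero-pad to 5 bytes: K' = 05 00 00 00 00.
K' ⊕ ipad = 33 36 36 36 36.  K' ⊕ opad = 59 5c 5c 5c 5c.
Inner input = (K'⊕ipad) ∥ m = 33 36 36 36 36 ∥ 61 96 d7.
Inner hash: sum = 51+54+54+54+54+97+150+215 = 729; mod 256 = 217 → d9.
Outer input = (K'⊕opad) ∥ inner = 59 5c 5c 5c 5c ∥ d9.
Outer hash (tag): sum = 89+92+92+92+92+217 = 674; mod 256 = 162 → a2.

a2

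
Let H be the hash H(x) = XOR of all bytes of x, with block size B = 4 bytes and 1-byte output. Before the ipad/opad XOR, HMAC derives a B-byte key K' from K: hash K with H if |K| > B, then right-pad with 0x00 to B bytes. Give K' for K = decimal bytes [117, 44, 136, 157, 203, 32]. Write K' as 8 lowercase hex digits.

a7000000

|K| = 6 > B = 4, so first hash the key.
H(K): XOR 75⊕2c⊕88⊕9d⊕cb⊕20 = a7.
Zero-pad H(K) = a7 to 4 bytes: K' = a7 00 00 00.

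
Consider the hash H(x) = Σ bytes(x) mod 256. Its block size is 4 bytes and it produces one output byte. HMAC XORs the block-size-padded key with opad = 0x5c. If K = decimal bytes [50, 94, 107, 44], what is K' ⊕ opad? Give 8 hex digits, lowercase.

Key decimal bytes [50, 94, 107, 44] = 32 5e 6b 2c is exactly B = 4 bytes: K' = 32 5e 6b 2c.
XOR each byte with 0x5c: 32⊕5c=6e, 5e⊕5c=02, 6b⊕5c=37, 2c⊕5c=70.

6e023770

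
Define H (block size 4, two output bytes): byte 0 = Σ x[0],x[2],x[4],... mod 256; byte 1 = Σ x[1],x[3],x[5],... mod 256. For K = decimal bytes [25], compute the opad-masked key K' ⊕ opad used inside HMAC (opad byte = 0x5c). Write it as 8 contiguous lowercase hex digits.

455c5c5c

Key decimal bytes [25] = 19 is 1 byte ≤ B = 4; zero-pad to 4 bytes: K' = 19 00 00 00.
XOR each byte with 0x5c: 19⊕5c=45, 00⊕5c=5c, 00⊕5c=5c, 00⊕5c=5c.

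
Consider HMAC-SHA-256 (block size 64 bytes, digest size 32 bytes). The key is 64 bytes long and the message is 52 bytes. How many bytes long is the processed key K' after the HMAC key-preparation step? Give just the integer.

64

Key is 64 ≤ 64 bytes, zero-padded: |K'| = 64.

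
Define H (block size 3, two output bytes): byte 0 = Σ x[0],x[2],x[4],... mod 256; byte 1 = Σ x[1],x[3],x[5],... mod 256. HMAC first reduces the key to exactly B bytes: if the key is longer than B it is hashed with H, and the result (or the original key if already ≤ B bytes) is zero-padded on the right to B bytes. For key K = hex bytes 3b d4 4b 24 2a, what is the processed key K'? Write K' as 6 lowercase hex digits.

b0f800

|K| = 5 > B = 3, so first hash the key.
H(K): even-index sum = 176 mod 256 = 176; odd-index sum = 248 mod 256 = 248 → b0 f8.
Zero-pad H(K) = b0 f8 to 3 bytes: K' = b0 f8 00.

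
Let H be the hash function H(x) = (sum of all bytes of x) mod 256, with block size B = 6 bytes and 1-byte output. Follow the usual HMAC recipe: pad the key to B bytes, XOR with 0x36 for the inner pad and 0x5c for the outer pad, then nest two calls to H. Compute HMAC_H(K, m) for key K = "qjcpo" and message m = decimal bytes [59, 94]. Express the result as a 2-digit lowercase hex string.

Key "qjcpo" = 71 6a 63 70 6f is 5 bytes ≤ B = 6; zero-pad to 6 bytes: K' = 71 6a 63 70 6f 00.
K' ⊕ ipad = 47 5c 55 46 59 36.  K' ⊕ opad = 2d 36 3f 2c 33 5c.
Inner input = (K'⊕ipad) ∥ m = 47 5c 55 46 59 36 ∥ 3b 5e.
Inner hash: sum = 71+92+85+70+89+54+59+94 = 614; mod 256 = 102 → 66.
Outer input = (K'⊕opad) ∥ inner = 2d 36 3f 2c 33 5c ∥ 66.
Outer hash (tag): sum = 45+54+63+44+51+92+102 = 451; mod 256 = 195 → c3.

c3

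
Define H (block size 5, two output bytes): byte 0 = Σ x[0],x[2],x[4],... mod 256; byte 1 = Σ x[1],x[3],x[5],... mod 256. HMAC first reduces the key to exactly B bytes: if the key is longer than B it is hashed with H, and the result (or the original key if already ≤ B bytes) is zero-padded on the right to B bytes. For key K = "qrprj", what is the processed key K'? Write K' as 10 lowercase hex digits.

717270726a

Key "qrprj" = 71 72 70 72 6a is exactly B = 5 bytes: K' = 71 72 70 72 6a.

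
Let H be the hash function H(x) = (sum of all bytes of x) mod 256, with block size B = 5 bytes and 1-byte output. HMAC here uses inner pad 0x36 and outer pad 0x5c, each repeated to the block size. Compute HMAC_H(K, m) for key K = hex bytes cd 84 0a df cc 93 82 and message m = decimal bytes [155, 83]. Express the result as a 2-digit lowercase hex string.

Key hex bytes cd 84 0a df cc 93 82 is 7 bytes > B = 5, so hash it first: H(key) = 1b, then zero-pad to 5 bytes: K' = 1b 00 00 00 00.
K' ⊕ ipad = 2d 36 36 36 36.  K' ⊕ opad = 47 5c 5c 5c 5c.
Inner input = (K'⊕ipad) ∥ m = 2d 36 36 36 36 ∥ 9b 53.
Inner hash: sum = 45+54+54+54+54+155+83 = 499; mod 256 = 243 → f3.
Outer input = (K'⊕opad) ∥ inner = 47 5c 5c 5c 5c ∥ f3.
Outer hash (tag): sum = 71+92+92+92+92+243 = 682; mod 256 = 170 → aa.

aa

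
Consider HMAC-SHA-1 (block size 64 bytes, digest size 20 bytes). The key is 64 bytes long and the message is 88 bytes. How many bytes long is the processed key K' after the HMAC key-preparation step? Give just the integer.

64

Key is 64 ≤ 64 bytes, zero-padded: |K'| = 64.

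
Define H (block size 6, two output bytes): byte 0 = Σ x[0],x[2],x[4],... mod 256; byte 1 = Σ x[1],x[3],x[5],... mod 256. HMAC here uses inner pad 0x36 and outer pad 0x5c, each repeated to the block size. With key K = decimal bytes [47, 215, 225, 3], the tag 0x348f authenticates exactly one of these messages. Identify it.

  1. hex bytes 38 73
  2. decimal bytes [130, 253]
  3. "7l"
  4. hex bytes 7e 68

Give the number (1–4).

Key decimal bytes [47, 215, 225, 3] = 2f d7 e1 03 is 4 bytes ≤ B = 6; zero-pad to 6 bytes: K' = 2f d7 e1 03 00 00.
K' ⊕ ipad = 19 e1 d7 35 36 36; K' ⊕ opad = 73 8b bd 5f 5c 5c.
m1: inner = H(19 e1 d7 35 36 36 38 73) = 5e bf; tag = H(73 8b bd 5f 5c 5c 5e bf) = ea05
m2: inner = H(19 e1 d7 35 36 36 82 fd) = a8 49; tag = H(73 8b bd 5f 5c 5c a8 49) = 348f ← matches
m3: inner = H(19 e1 d7 35 36 36 37 6c) = 5d b8; tag = H(73 8b bd 5f 5c 5c 5d b8) = e9fe
m4: inner = H(19 e1 d7 35 36 36 7e 68) = a4 b4; tag = H(73 8b bd 5f 5c 5c a4 b4) = 30fa

2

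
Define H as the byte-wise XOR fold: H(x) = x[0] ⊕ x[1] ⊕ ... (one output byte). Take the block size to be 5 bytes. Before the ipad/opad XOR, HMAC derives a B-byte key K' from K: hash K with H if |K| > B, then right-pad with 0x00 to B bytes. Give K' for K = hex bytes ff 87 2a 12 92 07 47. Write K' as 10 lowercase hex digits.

9200000000

|K| = 7 > B = 5, so first hash the key.
H(K): XOR ff⊕87⊕2a⊕12⊕92⊕07⊕47 = 92.
Zero-pad H(K) = 92 to 5 bytes: K' = 92 00 00 00 00.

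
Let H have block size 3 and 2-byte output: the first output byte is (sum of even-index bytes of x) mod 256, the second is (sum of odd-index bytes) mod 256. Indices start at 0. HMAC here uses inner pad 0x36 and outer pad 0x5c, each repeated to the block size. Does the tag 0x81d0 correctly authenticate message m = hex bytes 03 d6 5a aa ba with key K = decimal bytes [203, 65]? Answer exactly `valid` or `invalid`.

valid

Key decimal bytes [203, 65] = cb 41 is 2 bytes ≤ B = 3; zero-pad to 3 bytes: K' = cb 41 00.
K' ⊕ ipad = fd 77 36; K' ⊕ opad = 97 1d 5c.
Inner hash: even-index sum = 691 mod 256 = 179; odd-index sum = 398 mod 256 = 142 → b3 8e.
Outer hash (recomputed tag): even-index sum = 385 mod 256 = 129; odd-index sum = 208 mod 256 = 208 → 81 d0.
Recomputed tag = 81d0; claimed = 81d0 → match.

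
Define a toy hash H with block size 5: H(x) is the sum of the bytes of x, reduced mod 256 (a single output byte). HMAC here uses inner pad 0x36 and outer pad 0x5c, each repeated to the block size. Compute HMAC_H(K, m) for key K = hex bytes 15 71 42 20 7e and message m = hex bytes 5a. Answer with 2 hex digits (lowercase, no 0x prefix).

c8

Key hex bytes 15 71 42 20 7e is exactly B = 5 bytes: K' = 15 71 42 20 7e.
K' ⊕ ipad = 23 47 74 16 48.  K' ⊕ opad = 49 2d 1e 7c 22.
Inner input = (K'⊕ipad) ∥ m = 23 47 74 16 48 ∥ 5a.
Inner hash: sum = 35+71+116+22+72+90 = 406; mod 256 = 150 → 96.
Outer input = (K'⊕opad) ∥ inner = 49 2d 1e 7c 22 ∥ 96.
Outer hash (tag): sum = 73+45+30+124+34+150 = 456; mod 256 = 200 → c8.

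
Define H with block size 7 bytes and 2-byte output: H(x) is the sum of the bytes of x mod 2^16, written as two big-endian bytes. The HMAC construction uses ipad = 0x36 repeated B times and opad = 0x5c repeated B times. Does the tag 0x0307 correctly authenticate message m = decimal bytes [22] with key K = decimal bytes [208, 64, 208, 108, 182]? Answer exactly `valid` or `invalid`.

Key decimal bytes [208, 64, 208, 108, 182] = d0 40 d0 6c b6 is 5 bytes ≤ B = 7; zero-pad to 7 bytes: K' = d0 40 d0 6c b6 00 00.
K' ⊕ ipad = e6 76 e6 5a 80 36 36; K' ⊕ opad = 8c 1c 8c 30 ea 5c 5c.
Inner hash: sum = 230+118+230+90+128+54+54+22 = 926 → 03 9e.
Outer hash (recomputed tag): sum = 140+28+140+48+234+92+92+3+158 = 935 → 03 a7.
Recomputed tag = 03a7; claimed = 0307 → mismatch.

invalid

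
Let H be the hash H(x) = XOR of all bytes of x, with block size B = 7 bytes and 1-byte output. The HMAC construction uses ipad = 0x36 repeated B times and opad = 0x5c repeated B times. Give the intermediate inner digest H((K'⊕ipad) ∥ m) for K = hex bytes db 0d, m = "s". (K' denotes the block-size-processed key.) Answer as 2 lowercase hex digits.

Key hex bytes db 0d is 2 bytes ≤ B = 7; zero-pad to 7 bytes: K' = db 0d 00 00 00 00 00.
K' ⊕ ipad = ed 3b 36 36 36 36 36.
Inner input = ed 3b 36 36 36 36 36 ∥ 73.
Inner hash: XOR ed⊕3b⊕36⊕36⊕36⊕36⊕36⊕73 = 93.

93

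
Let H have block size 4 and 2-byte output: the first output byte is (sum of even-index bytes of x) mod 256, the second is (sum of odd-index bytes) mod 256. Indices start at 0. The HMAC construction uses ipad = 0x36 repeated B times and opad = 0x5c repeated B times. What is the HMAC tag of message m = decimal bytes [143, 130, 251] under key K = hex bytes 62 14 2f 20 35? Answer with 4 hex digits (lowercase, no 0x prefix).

a67e

Key hex bytes 62 14 2f 20 35 is 5 bytes > B = 4, so hash it first: H(key) = c6 34, then zero-pad to 4 bytes: K' = c6 34 00 00.
K' ⊕ ipad = f0 02 36 36.  K' ⊕ opad = 9a 68 5c 5c.
Inner input = (K'⊕ipad) ∥ m = f0 02 36 36 ∥ 8f 82 fb.
Inner hash: even-index sum = 688 mod 256 = 176; odd-index sum = 186 mod 256 = 186 → b0 ba.
Outer input = (K'⊕opad) ∥ inner = 9a 68 5c 5c ∥ b0 ba.
Outer hash (tag): even-index sum = 422 mod 256 = 166; odd-index sum = 382 mod 256 = 126 → a6 7e.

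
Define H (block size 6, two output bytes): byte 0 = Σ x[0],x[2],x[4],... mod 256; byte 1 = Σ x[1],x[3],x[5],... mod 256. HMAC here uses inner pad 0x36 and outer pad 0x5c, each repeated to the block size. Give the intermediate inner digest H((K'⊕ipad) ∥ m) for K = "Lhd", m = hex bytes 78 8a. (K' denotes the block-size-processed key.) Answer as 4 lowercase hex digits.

7a54

Key "Lhd" = 4c 68 64 is 3 bytes ≤ B = 6; zero-pad to 6 bytes: K' = 4c 68 64 00 00 00.
K' ⊕ ipad = 7a 5e 52 36 36 36.
Inner input = 7a 5e 52 36 36 36 ∥ 78 8a.
Inner hash: even-index sum = 378 mod 256 = 122; odd-index sum = 340 mod 256 = 84 → 7a 54.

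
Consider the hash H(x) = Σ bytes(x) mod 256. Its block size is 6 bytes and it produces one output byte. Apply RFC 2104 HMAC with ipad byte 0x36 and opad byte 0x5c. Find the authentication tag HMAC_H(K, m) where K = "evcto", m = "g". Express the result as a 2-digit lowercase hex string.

79

Key "evcto" = 65 76 63 74 6f is 5 bytes ≤ B = 6; zero-pad to 6 bytes: K' = 65 76 63 74 6f 00.
K' ⊕ ipad = 53 40 55 42 59 36.  K' ⊕ opad = 39 2a 3f 28 33 5c.
Inner input = (K'⊕ipad) ∥ m = 53 40 55 42 59 36 ∥ 67.
Inner hash: sum = 83+64+85+66+89+54+103 = 544; mod 256 = 32 → 20.
Outer input = (K'⊕opad) ∥ inner = 39 2a 3f 28 33 5c ∥ 20.
Outer hash (tag): sum = 57+42+63+40+51+92+32 = 377; mod 256 = 121 → 79.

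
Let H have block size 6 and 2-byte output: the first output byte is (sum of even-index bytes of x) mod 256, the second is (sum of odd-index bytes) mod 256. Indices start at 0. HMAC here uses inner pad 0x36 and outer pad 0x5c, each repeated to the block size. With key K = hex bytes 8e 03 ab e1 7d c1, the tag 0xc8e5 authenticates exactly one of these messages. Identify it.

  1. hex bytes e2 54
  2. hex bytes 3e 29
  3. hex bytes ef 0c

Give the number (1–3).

Key hex bytes 8e 03 ab e1 7d c1 is exactly B = 6 bytes: K' = 8e 03 ab e1 7d c1.
K' ⊕ ipad = b8 35 9d d7 4b f7; K' ⊕ opad = d2 5f f7 bd 21 9d.
m1: inner = H(b8 35 9d d7 4b f7 e2 54) = 82 57; tag = H(d2 5f f7 bd 21 9d 82 57) = 6c10
m2: inner = H(b8 35 9d d7 4b f7 3e 29) = de 2c; tag = H(d2 5f f7 bd 21 9d de 2c) = c8e5 ← matches
m3: inner = H(b8 35 9d d7 4b f7 ef 0c) = 8f 0f; tag = H(d2 5f f7 bd 21 9d 8f 0f) = 79c8

2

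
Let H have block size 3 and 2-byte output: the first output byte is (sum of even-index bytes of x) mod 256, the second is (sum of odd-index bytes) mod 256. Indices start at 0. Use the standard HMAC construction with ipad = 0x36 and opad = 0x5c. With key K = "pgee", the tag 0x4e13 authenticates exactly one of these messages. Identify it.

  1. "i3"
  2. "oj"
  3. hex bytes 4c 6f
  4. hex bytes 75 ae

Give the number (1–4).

2

Key "pgee" = 70 67 65 65 is 4 bytes > B = 3, so hash it first: H(key) = d5 cc, then zero-pad to 3 bytes: K' = d5 cc 00.
K' ⊕ ipad = e3 fa 36; K' ⊕ opad = 89 90 5c.
m1: inner = H(e3 fa 36 69 33) = 4c 63; tag = H(89 90 5c 4c 63) = 48dc
m2: inner = H(e3 fa 36 6f 6a) = 83 69; tag = H(89 90 5c 83 69) = 4e13 ← matches
m3: inner = H(e3 fa 36 4c 6f) = 88 46; tag = H(89 90 5c 88 46) = 2b18
m4: inner = H(e3 fa 36 75 ae) = c7 6f; tag = H(89 90 5c c7 6f) = 5457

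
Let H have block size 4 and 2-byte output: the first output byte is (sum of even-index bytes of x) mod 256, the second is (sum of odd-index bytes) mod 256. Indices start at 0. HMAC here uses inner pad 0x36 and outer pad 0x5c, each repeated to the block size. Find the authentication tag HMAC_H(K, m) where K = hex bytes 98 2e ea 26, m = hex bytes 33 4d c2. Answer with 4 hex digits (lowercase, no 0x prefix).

f961

Key hex bytes 98 2e ea 26 is exactly B = 4 bytes: K' = 98 2e ea 26.
K' ⊕ ipad = ae 18 dc 10.  K' ⊕ opad = c4 72 b6 7a.
Inner input = (K'⊕ipad) ∥ m = ae 18 dc 10 ∥ 33 4d c2.
Inner hash: even-index sum = 639 mod 256 = 127; odd-index sum = 117 mod 256 = 117 → 7f 75.
Outer input = (K'⊕opad) ∥ inner = c4 72 b6 7a ∥ 7f 75.
Outer hash (tag): even-index sum = 505 mod 256 = 249; odd-index sum = 353 mod 256 = 97 → f9 61.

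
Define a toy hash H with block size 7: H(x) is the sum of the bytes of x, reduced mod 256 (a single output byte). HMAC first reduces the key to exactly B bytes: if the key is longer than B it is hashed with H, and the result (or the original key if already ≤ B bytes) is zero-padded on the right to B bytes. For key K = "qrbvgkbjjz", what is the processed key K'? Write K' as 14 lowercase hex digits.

3d000000000000

|K| = 10 > B = 7, so first hash the key.
H(K): sum = 113+114+98+118+103+107+98+106+106+122 = 1085; mod 256 = 61 → 3d.
Zero-pad H(K) = 3d to 7 bytes: K' = 3d 00 00 00 00 00 00.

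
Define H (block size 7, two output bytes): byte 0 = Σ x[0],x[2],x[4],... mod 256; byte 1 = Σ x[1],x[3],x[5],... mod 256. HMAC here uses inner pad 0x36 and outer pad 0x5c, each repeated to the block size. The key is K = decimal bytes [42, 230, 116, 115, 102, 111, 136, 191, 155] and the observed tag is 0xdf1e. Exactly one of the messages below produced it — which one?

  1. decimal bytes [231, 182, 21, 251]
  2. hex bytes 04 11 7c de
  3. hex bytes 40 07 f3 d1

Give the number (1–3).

Key decimal bytes [42, 230, 116, 115, 102, 111, 136, 191, 155] = 2a e6 74 73 66 6f 88 bf 9b is 9 bytes > B = 7, so hash it first: H(key) = 27 87, then zero-pad to 7 bytes: K' = 27 87 00 00 00 00 00.
K' ⊕ ipad = 11 b1 36 36 36 36 36; K' ⊕ opad = 7b db 5c 5c 5c 5c 5c.
m1: inner = H(11 b1 36 36 36 36 36 e7 b6 15 fb) = 64 19; tag = H(7b db 5c 5c 5c 5c 5c 64 19) = a8f7
m2: inner = H(11 b1 36 36 36 36 36 04 11 7c de) = a2 9d; tag = H(7b db 5c 5c 5c 5c 5c a2 9d) = 2c35
m3: inner = H(11 b1 36 36 36 36 36 40 07 f3 d1) = 8b 50; tag = H(7b db 5c 5c 5c 5c 5c 8b 50) = df1e ← matches

3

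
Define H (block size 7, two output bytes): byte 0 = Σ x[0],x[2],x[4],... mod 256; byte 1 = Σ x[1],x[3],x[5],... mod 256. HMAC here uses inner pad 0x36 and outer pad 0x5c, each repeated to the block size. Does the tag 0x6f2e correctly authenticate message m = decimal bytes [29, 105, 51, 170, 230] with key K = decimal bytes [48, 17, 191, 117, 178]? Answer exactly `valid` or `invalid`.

Key decimal bytes [48, 17, 191, 117, 178] = 30 11 bf 75 b2 is 5 bytes ≤ B = 7; zero-pad to 7 bytes: K' = 30 11 bf 75 b2 00 00.
K' ⊕ ipad = 06 27 89 43 84 36 36; K' ⊕ opad = 6c 4d e3 29 ee 5c 5c.
Inner hash: even-index sum = 604 mod 256 = 92; odd-index sum = 470 mod 256 = 214 → 5c d6.
Outer hash (recomputed tag): even-index sum = 879 mod 256 = 111; odd-index sum = 302 mod 256 = 46 → 6f 2e.
Recomputed tag = 6f2e; claimed = 6f2e → match.

valid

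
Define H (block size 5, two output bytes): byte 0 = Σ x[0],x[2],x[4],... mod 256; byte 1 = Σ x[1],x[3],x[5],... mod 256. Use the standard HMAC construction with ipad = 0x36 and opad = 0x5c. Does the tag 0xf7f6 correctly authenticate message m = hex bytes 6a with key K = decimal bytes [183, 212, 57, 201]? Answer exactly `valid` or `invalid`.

Key decimal bytes [183, 212, 57, 201] = b7 d4 39 c9 is 4 bytes ≤ B = 5; zero-pad to 5 bytes: K' = b7 d4 39 c9 00.
K' ⊕ ipad = 81 e2 0f ff 36; K' ⊕ opad = eb 88 65 95 5c.
Inner hash: even-index sum = 198 mod 256 = 198; odd-index sum = 587 mod 256 = 75 → c6 4b.
Outer hash (recomputed tag): even-index sum = 503 mod 256 = 247; odd-index sum = 483 mod 256 = 227 → f7 e3.
Recomputed tag = f7e3; claimed = f7f6 → mismatch.

invalid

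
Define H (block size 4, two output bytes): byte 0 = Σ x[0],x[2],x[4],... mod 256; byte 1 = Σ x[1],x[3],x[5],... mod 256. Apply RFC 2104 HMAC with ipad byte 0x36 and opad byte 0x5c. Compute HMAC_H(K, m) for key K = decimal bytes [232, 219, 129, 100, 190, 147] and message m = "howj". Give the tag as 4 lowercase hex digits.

fddd

Key decimal bytes [232, 219, 129, 100, 190, 147] = e8 db 81 64 be 93 is 6 bytes > B = 4, so hash it first: H(key) = 27 d2, then zero-pad to 4 bytes: K' = 27 d2 00 00.
K' ⊕ ipad = 11 e4 36 36.  K' ⊕ opad = 7b 8e 5c 5c.
Inner input = (K'⊕ipad) ∥ m = 11 e4 36 36 ∥ 68 6f 77 6a.
Inner hash: even-index sum = 294 mod 256 = 38; odd-index sum = 499 mod 256 = 243 → 26 f3.
Outer input = (K'⊕opad) ∥ inner = 7b 8e 5c 5c ∥ 26 f3.
Outer hash (tag): even-index sum = 253 mod 256 = 253; odd-index sum = 477 mod 256 = 221 → fd dd.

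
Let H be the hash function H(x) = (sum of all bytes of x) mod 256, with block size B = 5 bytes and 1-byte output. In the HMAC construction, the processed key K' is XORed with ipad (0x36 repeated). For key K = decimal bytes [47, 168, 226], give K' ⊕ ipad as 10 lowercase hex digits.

199ed43636

Key decimal bytes [47, 168, 226] = 2f a8 e2 is 3 bytes ≤ B = 5; zero-pad to 5 bytes: K' = 2f a8 e2 00 00.
XOR each byte with 0x36: 2f⊕36=19, a8⊕36=9e, e2⊕36=d4, 00⊕36=36, 00⊕36=36.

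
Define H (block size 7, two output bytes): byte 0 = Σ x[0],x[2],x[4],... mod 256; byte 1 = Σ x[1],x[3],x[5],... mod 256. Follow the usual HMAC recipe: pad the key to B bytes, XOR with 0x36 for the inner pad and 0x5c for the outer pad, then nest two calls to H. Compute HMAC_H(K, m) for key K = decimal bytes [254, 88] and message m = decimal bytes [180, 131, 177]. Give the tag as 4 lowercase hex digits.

f5a9

Key decimal bytes [254, 88] = fe 58 is 2 bytes ≤ B = 7; zero-pad to 7 bytes: K' = fe 58 00 00 00 00 00.
K' ⊕ ipad = c8 6e 36 36 36 36 36.  K' ⊕ opad = a2 04 5c 5c 5c 5c 5c.
Inner input = (K'⊕ipad) ∥ m = c8 6e 36 36 36 36 36 ∥ b4 83 b1.
Inner hash: even-index sum = 493 mod 256 = 237; odd-index sum = 575 mod 256 = 63 → ed 3f.
Outer input = (K'⊕opad) ∥ inner = a2 04 5c 5c 5c 5c 5c ∥ ed 3f.
Outer hash (tag): even-index sum = 501 mod 256 = 245; odd-index sum = 425 mod 256 = 169 → f5 a9.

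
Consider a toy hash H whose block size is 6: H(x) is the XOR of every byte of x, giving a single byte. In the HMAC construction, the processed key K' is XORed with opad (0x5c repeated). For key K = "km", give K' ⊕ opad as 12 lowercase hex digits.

Key "km" = 6b 6d is 2 bytes ≤ B = 6; zero-pad to 6 bytes: K' = 6b 6d 00 00 00 00.
XOR each byte with 0x5c: 6b⊕5c=37, 6d⊕5c=31, 00⊕5c=5c, 00⊕5c=5c, 00⊕5c=5c, 00⊕5c=5c.

37315c5c5c5c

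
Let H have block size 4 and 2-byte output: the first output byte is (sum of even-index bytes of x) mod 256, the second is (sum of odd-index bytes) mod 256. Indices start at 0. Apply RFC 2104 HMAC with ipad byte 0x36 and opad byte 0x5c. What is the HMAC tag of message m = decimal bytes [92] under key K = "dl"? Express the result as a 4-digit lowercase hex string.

781c

Key "dl" = 64 6c is 2 bytes ≤ B = 4; zero-pad to 4 bytes: K' = 64 6c 00 00.
K' ⊕ ipad = 52 5a 36 36.  K' ⊕ opad = 38 30 5c 5c.
Inner input = (K'⊕ipad) ∥ m = 52 5a 36 36 ∥ 5c.
Inner hash: even-index sum = 228 mod 256 = 228; odd-index sum = 144 mod 256 = 144 → e4 90.
Outer input = (K'⊕opad) ∥ inner = 38 30 5c 5c ∥ e4 90.
Outer hash (tag): even-index sum = 376 mod 256 = 120; odd-index sum = 284 mod 256 = 28 → 78 1c.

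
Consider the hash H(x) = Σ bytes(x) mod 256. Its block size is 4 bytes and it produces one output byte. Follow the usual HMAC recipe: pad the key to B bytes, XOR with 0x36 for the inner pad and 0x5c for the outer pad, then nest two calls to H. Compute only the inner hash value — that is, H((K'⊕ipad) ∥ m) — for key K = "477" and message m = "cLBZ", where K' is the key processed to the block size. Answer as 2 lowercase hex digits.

85

Key "477" = 34 37 37 is 3 bytes ≤ B = 4; zero-pad to 4 bytes: K' = 34 37 37 00.
K' ⊕ ipad = 02 01 01 36.
Inner input = 02 01 01 36 ∥ 63 4c 42 5a.
Inner hash: sum = 2+1+1+54+99+76+66+90 = 389; mod 256 = 133 → 85.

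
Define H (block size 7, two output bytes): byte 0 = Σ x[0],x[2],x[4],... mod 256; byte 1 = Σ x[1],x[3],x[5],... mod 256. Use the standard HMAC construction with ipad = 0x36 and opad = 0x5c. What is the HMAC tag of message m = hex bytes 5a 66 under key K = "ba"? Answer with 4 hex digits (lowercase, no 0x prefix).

Key "ba" = 62 61 is 2 bytes ≤ B = 7; zero-pad to 7 bytes: K' = 62 61 00 00 00 00 00.
K' ⊕ ipad = 54 57 36 36 36 36 36.  K' ⊕ opad = 3e 3d 5c 5c 5c 5c 5c.
Inner input = (K'⊕ipad) ∥ m = 54 57 36 36 36 36 36 ∥ 5a 66.
Inner hash: even-index sum = 348 mod 256 = 92; odd-index sum = 285 mod 256 = 29 → 5c 1d.
Outer input = (K'⊕opad) ∥ inner = 3e 3d 5c 5c 5c 5c 5c ∥ 5c 1d.
Outer hash (tag): even-index sum = 367 mod 256 = 111; odd-index sum = 337 mod 256 = 81 → 6f 51.

6f51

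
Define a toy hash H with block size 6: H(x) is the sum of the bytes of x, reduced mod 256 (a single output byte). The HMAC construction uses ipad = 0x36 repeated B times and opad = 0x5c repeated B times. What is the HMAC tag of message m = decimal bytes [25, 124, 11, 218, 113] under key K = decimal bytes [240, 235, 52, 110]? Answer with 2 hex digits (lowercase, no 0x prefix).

Key decimal bytes [240, 235, 52, 110] = f0 eb 34 6e is 4 bytes ≤ B = 6; zero-pad to 6 bytes: K' = f0 eb 34 6e 00 00.
K' ⊕ ipad = c6 dd 02 58 36 36.  K' ⊕ opad = ac b7 68 32 5c 5c.
Inner input = (K'⊕ipad) ∥ m = c6 dd 02 58 36 36 ∥ 19 7c 0b da 71.
Inner hash: sum = 198+221+2+88+54+54+25+124+11+218+113 = 1108; mod 256 = 84 → 54.
Outer input = (K'⊕opad) ∥ inner = ac b7 68 32 5c 5c ∥ 54.
Outer hash (tag): sum = 172+183+104+50+92+92+84 = 777; mod 256 = 9 → 09.

09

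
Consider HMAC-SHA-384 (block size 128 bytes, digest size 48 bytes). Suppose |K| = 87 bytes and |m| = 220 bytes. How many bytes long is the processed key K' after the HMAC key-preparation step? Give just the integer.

Key is 87 ≤ 128 bytes, zero-padded: |K'| = 128.

128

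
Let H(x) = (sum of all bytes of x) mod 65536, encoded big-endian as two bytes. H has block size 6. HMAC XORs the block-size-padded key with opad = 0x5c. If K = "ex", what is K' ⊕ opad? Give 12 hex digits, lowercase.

Key "ex" = 65 78 is 2 bytes ≤ B = 6; zero-pad to 6 bytes: K' = 65 78 00 00 00 00.
XOR each byte with 0x5c: 65⊕5c=39, 78⊕5c=24, 00⊕5c=5c, 00⊕5c=5c, 00⊕5c=5c, 00⊕5c=5c.

39245c5c5c5c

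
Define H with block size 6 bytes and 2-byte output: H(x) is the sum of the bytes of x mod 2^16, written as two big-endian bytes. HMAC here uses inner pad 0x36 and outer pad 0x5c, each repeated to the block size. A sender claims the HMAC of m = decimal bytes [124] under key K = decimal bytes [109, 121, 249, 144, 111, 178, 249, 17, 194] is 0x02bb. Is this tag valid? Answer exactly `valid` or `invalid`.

valid

Key decimal bytes [109, 121, 249, 144, 111, 178, 249, 17, 194] = 6d 79 f9 90 6f b2 f9 11 c2 is 9 bytes > B = 6, so hash it first: H(key) = 05 5c, then zero-pad to 6 bytes: K' = 05 5c 00 00 00 00.
K' ⊕ ipad = 33 6a 36 36 36 36; K' ⊕ opad = 59 00 5c 5c 5c 5c.
Inner hash: sum = 51+106+54+54+54+54+124 = 497 → 01 f1.
Outer hash (recomputed tag): sum = 89+0+92+92+92+92+1+241 = 699 → 02 bb.
Recomputed tag = 02bb; claimed = 02bb → match.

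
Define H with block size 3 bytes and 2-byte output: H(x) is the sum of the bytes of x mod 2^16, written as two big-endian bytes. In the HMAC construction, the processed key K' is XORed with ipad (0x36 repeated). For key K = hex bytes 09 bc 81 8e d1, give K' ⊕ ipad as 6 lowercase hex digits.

349336

Key hex bytes 09 bc 81 8e d1 is 5 bytes > B = 3, so hash it first: H(key) = 02 a5, then zero-pad to 3 bytes: K' = 02 a5 00.
XOR each byte with 0x36: 02⊕36=34, a5⊕36=93, 00⊕36=36.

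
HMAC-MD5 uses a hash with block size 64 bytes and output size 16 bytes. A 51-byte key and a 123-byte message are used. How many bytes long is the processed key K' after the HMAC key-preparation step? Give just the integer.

64

Key is 51 ≤ 64 bytes, zero-padded: |K'| = 64.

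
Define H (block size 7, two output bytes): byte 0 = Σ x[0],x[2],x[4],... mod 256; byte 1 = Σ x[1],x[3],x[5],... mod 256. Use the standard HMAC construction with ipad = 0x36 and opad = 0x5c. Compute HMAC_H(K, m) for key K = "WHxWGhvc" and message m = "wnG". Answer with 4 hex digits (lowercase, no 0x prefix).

6ab8

Key "WHxWGhvc" = 57 48 78 57 47 68 76 63 is 8 bytes > B = 7, so hash it first: H(key) = 8c 6a, then zero-pad to 7 bytes: K' = 8c 6a 00 00 00 00 00.
K' ⊕ ipad = ba 5c 36 36 36 36 36.  K' ⊕ opad = d0 36 5c 5c 5c 5c 5c.
Inner input = (K'⊕ipad) ∥ m = ba 5c 36 36 36 36 36 ∥ 77 6e 47.
Inner hash: even-index sum = 458 mod 256 = 202; odd-index sum = 390 mod 256 = 134 → ca 86.
Outer input = (K'⊕opad) ∥ inner = d0 36 5c 5c 5c 5c 5c ∥ ca 86.
Outer hash (tag): even-index sum = 618 mod 256 = 106; odd-index sum = 440 mod 256 = 184 → 6a b8.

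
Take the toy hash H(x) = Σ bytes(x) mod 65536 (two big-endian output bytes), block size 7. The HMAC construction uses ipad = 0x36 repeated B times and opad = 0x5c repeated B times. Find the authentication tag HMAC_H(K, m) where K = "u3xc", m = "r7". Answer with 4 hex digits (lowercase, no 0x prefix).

0247

Key "u3xc" = 75 33 78 63 is 4 bytes ≤ B = 7; zero-pad to 7 bytes: K' = 75 33 78 63 00 00 00.
K' ⊕ ipad = 43 05 4e 55 36 36 36.  K' ⊕ opad = 29 6f 24 3f 5c 5c 5c.
Inner input = (K'⊕ipad) ∥ m = 43 05 4e 55 36 36 36 ∥ 72 37.
Inner hash: sum = 67+5+78+85+54+54+54+114+55 = 566 → 02 36.
Outer input = (K'⊕opad) ∥ inner = 29 6f 24 3f 5c 5c 5c ∥ 02 36.
Outer hash (tag): sum = 41+111+36+63+92+92+92+2+54 = 583 → 02 47.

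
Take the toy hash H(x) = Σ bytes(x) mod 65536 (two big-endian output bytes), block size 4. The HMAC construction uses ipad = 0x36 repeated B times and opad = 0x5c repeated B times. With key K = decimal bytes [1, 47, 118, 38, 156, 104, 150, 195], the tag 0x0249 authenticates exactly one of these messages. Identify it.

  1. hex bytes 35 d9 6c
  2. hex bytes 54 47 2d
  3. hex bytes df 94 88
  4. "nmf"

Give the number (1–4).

Key decimal bytes [1, 47, 118, 38, 156, 104, 150, 195] = 01 2f 76 26 9c 68 96 c3 is 8 bytes > B = 4, so hash it first: H(key) = 03 29, then zero-pad to 4 bytes: K' = 03 29 00 00.
K' ⊕ ipad = 35 1f 36 36; K' ⊕ opad = 5f 75 5c 5c.
m1: inner = H(35 1f 36 36 35 d9 6c) = 02 3a; tag = H(5f 75 5c 5c 02 3a) = 01c8
m2: inner = H(35 1f 36 36 54 47 2d) = 01 88; tag = H(5f 75 5c 5c 01 88) = 0215
m3: inner = H(35 1f 36 36 df 94 88) = 02 bb; tag = H(5f 75 5c 5c 02 bb) = 0249 ← matches
m4: inner = H(35 1f 36 36 6e 6d 66) = 02 01; tag = H(5f 75 5c 5c 02 01) = 018f

3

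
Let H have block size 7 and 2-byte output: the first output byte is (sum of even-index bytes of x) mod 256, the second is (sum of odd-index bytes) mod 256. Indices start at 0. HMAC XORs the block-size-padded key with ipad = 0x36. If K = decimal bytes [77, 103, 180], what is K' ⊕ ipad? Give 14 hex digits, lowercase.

Key decimal bytes [77, 103, 180] = 4d 67 b4 is 3 bytes ≤ B = 7; zero-pad to 7 bytes: K' = 4d 67 b4 00 00 00 00.
XOR each byte with 0x36: 4d⊕36=7b, 67⊕36=51, b4⊕36=82, 00⊕36=36, 00⊕36=36, 00⊕36=36, 00⊕36=36.

7b518236363636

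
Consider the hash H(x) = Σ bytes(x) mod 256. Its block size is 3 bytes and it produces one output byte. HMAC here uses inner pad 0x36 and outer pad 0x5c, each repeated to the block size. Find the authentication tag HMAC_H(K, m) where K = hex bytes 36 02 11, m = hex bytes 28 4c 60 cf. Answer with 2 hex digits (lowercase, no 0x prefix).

13

Key hex bytes 36 02 11 is exactly B = 3 bytes: K' = 36 02 11.
K' ⊕ ipad = 00 34 27.  K' ⊕ opad = 6a 5e 4d.
Inner input = (K'⊕ipad) ∥ m = 00 34 27 ∥ 28 4c 60 cf.
Inner hash: sum = 0+52+39+40+76+96+207 = 510; mod 256 = 254 → fe.
Outer input = (K'⊕opad) ∥ inner = 6a 5e 4d ∥ fe.
Outer hash (tag): sum = 106+94+77+254 = 531; mod 256 = 19 → 13.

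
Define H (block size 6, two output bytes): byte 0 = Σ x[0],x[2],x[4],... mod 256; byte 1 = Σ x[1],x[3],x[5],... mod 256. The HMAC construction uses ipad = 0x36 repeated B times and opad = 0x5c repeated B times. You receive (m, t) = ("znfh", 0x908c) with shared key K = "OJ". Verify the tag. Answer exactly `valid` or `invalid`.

Key "OJ" = 4f 4a is 2 bytes ≤ B = 6; zero-pad to 6 bytes: K' = 4f 4a 00 00 00 00.
K' ⊕ ipad = 79 7c 36 36 36 36; K' ⊕ opad = 13 16 5c 5c 5c 5c.
Inner hash: even-index sum = 453 mod 256 = 197; odd-index sum = 446 mod 256 = 190 → c5 be.
Outer hash (recomputed tag): even-index sum = 400 mod 256 = 144; odd-index sum = 396 mod 256 = 140 → 90 8c.
Recomputed tag = 908c; claimed = 908c → match.

valid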